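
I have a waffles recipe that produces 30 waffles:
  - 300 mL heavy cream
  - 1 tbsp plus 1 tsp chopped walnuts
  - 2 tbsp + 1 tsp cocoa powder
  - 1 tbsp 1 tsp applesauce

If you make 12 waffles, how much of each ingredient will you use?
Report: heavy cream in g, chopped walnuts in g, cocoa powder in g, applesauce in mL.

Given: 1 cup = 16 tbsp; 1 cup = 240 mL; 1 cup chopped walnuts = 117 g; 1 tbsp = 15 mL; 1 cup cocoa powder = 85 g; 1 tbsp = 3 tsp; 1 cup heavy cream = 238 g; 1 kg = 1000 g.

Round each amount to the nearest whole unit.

Scaling factor: 12/30 = 2/5 = 0.4.
heavy cream: 300 mL × 2/5 ÷ 240 mL/cup × 238 g/cup = 119 g
chopped walnuts: (1 tbsp + 1 tsp = 4/3 tbsp) × 2/5 ÷ 16 tbsp/cup × 117 g/cup ≈ 4 g
cocoa powder: (2 tbsp + 1 tsp = 7/3 tbsp) × 2/5 ÷ 16 tbsp/cup × 85 g/cup ≈ 5 g
applesauce: (1 tbsp + 1 tsp = 4/3 tbsp) × 2/5 × 15 mL/tbsp = 8 mL

heavy cream: 119 g; chopped walnuts: 4 g; cocoa powder: 5 g; applesauce: 8 mL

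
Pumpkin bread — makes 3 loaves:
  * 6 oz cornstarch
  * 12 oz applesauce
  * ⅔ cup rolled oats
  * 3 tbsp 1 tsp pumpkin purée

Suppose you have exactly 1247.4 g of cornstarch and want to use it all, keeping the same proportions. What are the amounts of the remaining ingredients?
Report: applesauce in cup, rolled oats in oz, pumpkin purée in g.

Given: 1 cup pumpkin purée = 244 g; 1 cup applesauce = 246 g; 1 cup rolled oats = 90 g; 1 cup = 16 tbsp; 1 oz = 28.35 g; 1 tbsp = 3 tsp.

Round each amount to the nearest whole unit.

applesauce: 10 cup; rolled oats: 16 oz; pumpkin purée: 373 g

The original recipe has 170.1 g of cornstarch, so the scaling factor is 1247.4 ÷ 170.1 = 22/3.
applesauce: 12 oz × 22/3 × 28.35 g/oz ÷ 246 g/cup ≈ 10 cup
rolled oats: 2/3 cup × 22/3 × 90 g/cup ÷ 28.35 g/oz ≈ 16 oz
pumpkin purée: (3 tbsp + 1 tsp = 10/3 tbsp) × 22/3 ÷ 16 tbsp/cup × 244 g/cup ≈ 373 g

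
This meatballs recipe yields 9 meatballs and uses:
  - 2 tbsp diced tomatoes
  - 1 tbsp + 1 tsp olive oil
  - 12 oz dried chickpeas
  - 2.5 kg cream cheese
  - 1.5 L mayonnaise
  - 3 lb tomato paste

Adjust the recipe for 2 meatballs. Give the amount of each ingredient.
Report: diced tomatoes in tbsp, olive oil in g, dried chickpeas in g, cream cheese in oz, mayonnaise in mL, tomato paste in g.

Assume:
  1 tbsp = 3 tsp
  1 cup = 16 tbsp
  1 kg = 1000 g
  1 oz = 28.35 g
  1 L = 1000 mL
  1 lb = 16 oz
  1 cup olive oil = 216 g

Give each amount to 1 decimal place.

Scaling factor: 2/9.
diced tomatoes: 2 tbsp × 2/9 ≈ 0.4 tbsp
olive oil: (1 tbsp + 1 tsp = 4/3 tbsp) × 2/9 ÷ 16 tbsp/cup × 216 g/cup = 4.0 g
dried chickpeas: 12 oz × 2/9 × 28.35 g/oz = 75.6 g
cream cheese: 2.5 kg × 2/9 × 1000 g/kg ÷ 28.35 g/oz ≈ 19.6 oz
mayonnaise: 1.5 L × 2/9 × 1000 mL/L ≈ 333.3 mL
tomato paste: 3 lb × 2/9 × 16 oz/lb × 28.35 g/oz = 302.4 g

diced tomatoes: 0.4 tbsp; olive oil: 4.0 g; dried chickpeas: 75.6 g; cream cheese: 19.6 oz; mayonnaise: 333.3 mL; tomato paste: 302.4 g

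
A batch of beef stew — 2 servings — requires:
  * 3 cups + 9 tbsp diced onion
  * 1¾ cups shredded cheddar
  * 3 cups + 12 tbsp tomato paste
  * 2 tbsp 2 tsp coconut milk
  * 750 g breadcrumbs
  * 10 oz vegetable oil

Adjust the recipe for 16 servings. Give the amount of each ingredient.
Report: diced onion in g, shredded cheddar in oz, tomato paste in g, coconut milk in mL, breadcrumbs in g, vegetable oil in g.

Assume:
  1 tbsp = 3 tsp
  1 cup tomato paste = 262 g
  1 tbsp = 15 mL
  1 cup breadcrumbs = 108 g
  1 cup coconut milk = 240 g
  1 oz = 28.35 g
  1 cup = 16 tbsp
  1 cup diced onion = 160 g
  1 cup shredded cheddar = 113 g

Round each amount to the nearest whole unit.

diced onion: 4560 g; shredded cheddar: 56 oz; tomato paste: 7860 g; coconut milk: 320 mL; breadcrumbs: 6000 g; vegetable oil: 2268 g

Scaling factor: 16/2 = 8.
diced onion: (3 cup + 9 tbsp = 3.5625 cup) × 8 × 160 g/cup = 4560 g
shredded cheddar: 1.75 cup × 8 × 113 g/cup ÷ 28.35 g/oz ≈ 56 oz
tomato paste: (3 cup + 12 tbsp = 3.75 cup) × 8 × 262 g/cup = 7860 g
coconut milk: (2 tbsp + 2 tsp = 8/3 tbsp) × 8 × 15 mL/tbsp = 320 mL
breadcrumbs: 750 g × 8 = 6000 g
vegetable oil: 10 oz × 8 × 28.35 g/oz = 2268 g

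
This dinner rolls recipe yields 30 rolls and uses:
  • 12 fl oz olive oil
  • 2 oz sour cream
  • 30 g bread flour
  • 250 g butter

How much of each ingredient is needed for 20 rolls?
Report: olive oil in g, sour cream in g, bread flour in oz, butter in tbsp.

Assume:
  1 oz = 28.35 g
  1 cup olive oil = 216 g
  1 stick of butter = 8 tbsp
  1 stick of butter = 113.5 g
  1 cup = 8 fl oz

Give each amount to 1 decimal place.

Scaling factor: 20/30 = 2/3.
olive oil: 12 fl oz × 2/3 ÷ 8 fl oz/cup × 216 g/cup = 216.0 g
sour cream: 2 oz × 2/3 × 28.35 g/oz = 37.8 g
bread flour: 30 g × 2/3 ÷ 28.35 g/oz ≈ 0.7 oz
butter: 250 g × 2/3 ÷ 113.5 g/stick × 8 tbsp/stick ≈ 11.7 tbsp

olive oil: 216.0 g; sour cream: 37.8 g; bread flour: 0.7 oz; butter: 11.7 tbsp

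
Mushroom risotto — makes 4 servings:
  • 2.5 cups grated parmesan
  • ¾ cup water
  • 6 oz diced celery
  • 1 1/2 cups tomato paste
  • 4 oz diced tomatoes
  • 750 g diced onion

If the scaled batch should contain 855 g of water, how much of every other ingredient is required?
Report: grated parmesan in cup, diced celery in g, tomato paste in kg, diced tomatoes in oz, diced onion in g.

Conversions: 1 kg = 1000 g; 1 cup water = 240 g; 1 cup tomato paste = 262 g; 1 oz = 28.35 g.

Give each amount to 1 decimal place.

grated parmesan: 11.9 cup; diced celery: 808.0 g; tomato paste: 1.9 kg; diced tomatoes: 19.0 oz; diced onion: 3562.5 g

The original recipe has 180 g of water, so the scaling factor is 855 ÷ 180 = 19/4 = 4.75.
grated parmesan: 2.5 cup × 19/4 ≈ 11.9 cup
diced celery: 6 oz × 19/4 × 28.35 g/oz ≈ 808.0 g
tomato paste: 1.5 cup × 19/4 × 262 g/cup ÷ 1000 g/kg ≈ 1.9 kg
diced tomatoes: 4 oz × 19/4 = 19.0 oz
diced onion: 750 g × 19/4 = 3562.5 g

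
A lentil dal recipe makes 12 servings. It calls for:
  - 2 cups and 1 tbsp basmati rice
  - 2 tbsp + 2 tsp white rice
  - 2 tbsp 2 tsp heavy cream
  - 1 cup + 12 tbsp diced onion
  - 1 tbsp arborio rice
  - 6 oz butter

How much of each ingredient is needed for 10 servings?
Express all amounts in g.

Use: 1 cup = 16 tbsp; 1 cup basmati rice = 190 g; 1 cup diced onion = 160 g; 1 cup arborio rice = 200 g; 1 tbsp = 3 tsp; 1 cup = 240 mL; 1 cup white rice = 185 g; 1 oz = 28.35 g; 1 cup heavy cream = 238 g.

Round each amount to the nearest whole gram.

basmati rice: 327 g; white rice: 26 g; heavy cream: 33 g; diced onion: 233 g; arborio rice: 10 g; butter: 142 g

Scaling factor: 10/12 = 5/6.
basmati rice: (2 cup + 1 tbsp = 2.0625 cup) × 5/6 × 190 g/cup ≈ 327 g
white rice: (2 tbsp + 2 tsp = 8/3 tbsp) × 5/6 ÷ 16 tbsp/cup × 185 g/cup ≈ 26 g
heavy cream: (2 tbsp + 2 tsp = 8/3 tbsp) × 5/6 ÷ 16 tbsp/cup × 238 g/cup ≈ 33 g
diced onion: (1 cup + 12 tbsp = 1.75 cup) × 5/6 × 160 g/cup ≈ 233 g
arborio rice: 1 tbsp × 5/6 ÷ 16 tbsp/cup × 200 g/cup ≈ 10 g
butter: 6 oz × 5/6 × 28.35 g/oz ≈ 142 g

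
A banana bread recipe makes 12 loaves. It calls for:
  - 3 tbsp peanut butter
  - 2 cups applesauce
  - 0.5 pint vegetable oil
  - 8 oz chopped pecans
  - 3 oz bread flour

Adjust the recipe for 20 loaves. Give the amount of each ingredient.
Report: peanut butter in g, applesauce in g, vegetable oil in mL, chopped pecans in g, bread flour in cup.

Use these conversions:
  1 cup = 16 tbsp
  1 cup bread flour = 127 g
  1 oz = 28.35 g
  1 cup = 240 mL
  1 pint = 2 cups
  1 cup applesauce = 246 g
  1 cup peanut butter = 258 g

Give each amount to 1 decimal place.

peanut butter: 80.6 g; applesauce: 820.0 g; vegetable oil: 400.0 mL; chopped pecans: 378.0 g; bread flour: 1.1 cup

Scaling factor: 20/12 = 5/3.
peanut butter: 3 tbsp × 5/3 ÷ 16 tbsp/cup × 258 g/cup ≈ 80.6 g
applesauce: 2 cup × 5/3 × 246 g/cup = 820.0 g
vegetable oil: 0.5 pint × 5/3 × 2 cup/pint × 240 mL/cup = 400.0 mL
chopped pecans: 8 oz × 5/3 × 28.35 g/oz = 378.0 g
bread flour: 3 oz × 5/3 × 28.35 g/oz ÷ 127 g/cup ≈ 1.1 cup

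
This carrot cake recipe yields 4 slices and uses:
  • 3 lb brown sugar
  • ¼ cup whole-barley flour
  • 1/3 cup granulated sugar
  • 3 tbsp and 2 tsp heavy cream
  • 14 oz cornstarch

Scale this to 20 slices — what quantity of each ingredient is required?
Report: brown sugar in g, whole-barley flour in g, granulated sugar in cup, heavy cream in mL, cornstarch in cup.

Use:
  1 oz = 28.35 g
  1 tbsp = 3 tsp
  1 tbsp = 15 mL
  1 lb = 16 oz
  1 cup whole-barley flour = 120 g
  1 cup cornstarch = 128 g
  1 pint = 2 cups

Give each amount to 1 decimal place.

brown sugar: 6804.0 g; whole-barley flour: 150.0 g; granulated sugar: 1.7 cup; heavy cream: 275.0 mL; cornstarch: 15.5 cup

Scaling factor: 20/4 = 5.
brown sugar: 3 lb × 5 × 16 oz/lb × 28.35 g/oz = 6804.0 g
whole-barley flour: 0.25 cup × 5 × 120 g/cup = 150.0 g
granulated sugar: 1/3 cup × 5 ≈ 1.7 cup
heavy cream: (3 tbsp + 2 tsp = 11/3 tbsp) × 5 × 15 mL/tbsp = 275.0 mL
cornstarch: 14 oz × 5 × 28.35 g/oz ÷ 128 g/cup ≈ 15.5 cup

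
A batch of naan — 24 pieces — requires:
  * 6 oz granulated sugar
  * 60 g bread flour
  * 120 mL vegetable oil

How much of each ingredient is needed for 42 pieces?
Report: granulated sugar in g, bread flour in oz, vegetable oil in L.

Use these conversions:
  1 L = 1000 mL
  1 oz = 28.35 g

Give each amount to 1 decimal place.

Scaling factor: 42/24 = 7/4 = 1.75.
granulated sugar: 6 oz × 7/4 × 28.35 g/oz ≈ 297.7 g
bread flour: 60 g × 7/4 ÷ 28.35 g/oz ≈ 3.7 oz
vegetable oil: 120 mL × 7/4 ÷ 1000 mL/L ≈ 0.2 L

granulated sugar: 297.7 g; bread flour: 3.7 oz; vegetable oil: 0.2 L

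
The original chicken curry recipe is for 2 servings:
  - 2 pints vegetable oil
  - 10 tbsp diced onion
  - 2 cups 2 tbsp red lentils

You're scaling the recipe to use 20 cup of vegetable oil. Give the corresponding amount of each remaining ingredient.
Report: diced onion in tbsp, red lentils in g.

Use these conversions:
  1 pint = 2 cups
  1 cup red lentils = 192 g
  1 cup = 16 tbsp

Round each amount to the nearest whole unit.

The original recipe has 4 cup of vegetable oil, so the scaling factor is 20 ÷ 4 = 5.
diced onion: 10 tbsp × 5 = 50 tbsp
red lentils: (2 cup + 2 tbsp = 2.125 cup) × 5 × 192 g/cup = 2040 g

diced onion: 50 tbsp; red lentils: 2040 g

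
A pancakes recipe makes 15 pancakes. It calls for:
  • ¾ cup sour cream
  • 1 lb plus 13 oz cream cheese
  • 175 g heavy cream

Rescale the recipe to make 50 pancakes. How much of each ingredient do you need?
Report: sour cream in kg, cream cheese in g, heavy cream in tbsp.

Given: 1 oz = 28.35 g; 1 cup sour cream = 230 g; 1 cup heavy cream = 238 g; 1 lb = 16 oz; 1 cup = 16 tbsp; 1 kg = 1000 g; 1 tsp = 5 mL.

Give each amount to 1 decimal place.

sour cream: 0.6 kg; cream cheese: 2740.5 g; heavy cream: 39.2 tbsp

Scaling factor: 50/15 = 10/3.
sour cream: 0.75 cup × 10/3 × 230 g/cup ÷ 1000 g/kg ≈ 0.6 kg
cream cheese: (1 lb + 13 oz = 1.8125 lb) × 10/3 × 16 oz/lb × 28.35 g/oz = 2740.5 g
heavy cream: 175 g × 10/3 ÷ 238 g/cup × 16 tbsp/cup ≈ 39.2 tbsp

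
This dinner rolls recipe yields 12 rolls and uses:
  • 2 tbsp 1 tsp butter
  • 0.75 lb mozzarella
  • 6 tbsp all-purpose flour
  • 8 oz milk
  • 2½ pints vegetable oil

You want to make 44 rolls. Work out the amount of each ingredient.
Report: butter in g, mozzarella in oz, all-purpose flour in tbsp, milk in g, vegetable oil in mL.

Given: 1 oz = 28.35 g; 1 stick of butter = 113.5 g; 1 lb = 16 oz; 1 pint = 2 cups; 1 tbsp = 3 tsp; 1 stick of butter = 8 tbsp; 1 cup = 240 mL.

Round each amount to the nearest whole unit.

Scaling factor: 44/12 = 11/3.
butter: (2 tbsp + 1 tsp = 7/3 tbsp) × 11/3 ÷ 8 tbsp/stick × 113.5 g/stick ≈ 121 g
mozzarella: 0.75 lb × 11/3 × 16 oz/lb = 44 oz
all-purpose flour: 6 tbsp × 11/3 = 22 tbsp
milk: 8 oz × 11/3 × 28.35 g/oz ≈ 832 g
vegetable oil: 2.5 pint × 11/3 × 2 cup/pint × 240 mL/cup = 4400 mL

butter: 121 g; mozzarella: 44 oz; all-purpose flour: 22 tbsp; milk: 832 g; vegetable oil: 4400 mL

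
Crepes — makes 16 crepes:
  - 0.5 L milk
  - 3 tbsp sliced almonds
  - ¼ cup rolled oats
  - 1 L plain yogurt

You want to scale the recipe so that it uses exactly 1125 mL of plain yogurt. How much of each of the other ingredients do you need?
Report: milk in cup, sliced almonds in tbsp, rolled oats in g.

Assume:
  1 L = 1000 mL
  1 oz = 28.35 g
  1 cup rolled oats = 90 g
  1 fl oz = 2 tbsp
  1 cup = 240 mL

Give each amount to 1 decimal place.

The original recipe has 1000 mL of plain yogurt, so the scaling factor is 1125 ÷ 1000 = 9/8 = 1.125.
milk: 0.5 L × 9/8 × 1000 mL/L ÷ 240 mL/cup ≈ 2.3 cup
sliced almonds: 3 tbsp × 9/8 ≈ 3.4 tbsp
rolled oats: 0.25 cup × 9/8 × 90 g/cup ≈ 25.3 g

milk: 2.3 cup; sliced almonds: 3.4 tbsp; rolled oats: 25.3 g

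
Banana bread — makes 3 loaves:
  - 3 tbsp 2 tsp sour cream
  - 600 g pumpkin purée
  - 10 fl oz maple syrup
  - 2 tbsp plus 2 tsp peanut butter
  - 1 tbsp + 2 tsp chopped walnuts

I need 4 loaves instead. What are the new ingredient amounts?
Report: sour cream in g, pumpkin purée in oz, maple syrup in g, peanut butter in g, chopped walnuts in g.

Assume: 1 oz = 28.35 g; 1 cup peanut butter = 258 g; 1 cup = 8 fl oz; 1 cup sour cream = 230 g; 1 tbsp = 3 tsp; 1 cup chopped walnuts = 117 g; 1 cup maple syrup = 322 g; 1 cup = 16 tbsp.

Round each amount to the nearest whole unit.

sour cream: 70 g; pumpkin purée: 28 oz; maple syrup: 537 g; peanut butter: 57 g; chopped walnuts: 16 g

Scaling factor: 4/3.
sour cream: (3 tbsp + 2 tsp = 11/3 tbsp) × 4/3 ÷ 16 tbsp/cup × 230 g/cup ≈ 70 g
pumpkin purée: 600 g × 4/3 ÷ 28.35 g/oz ≈ 28 oz
maple syrup: 10 fl oz × 4/3 ÷ 8 fl oz/cup × 322 g/cup ≈ 537 g
peanut butter: (2 tbsp + 2 tsp = 8/3 tbsp) × 4/3 ÷ 16 tbsp/cup × 258 g/cup ≈ 57 g
chopped walnuts: (1 tbsp + 2 tsp = 5/3 tbsp) × 4/3 ÷ 16 tbsp/cup × 117 g/cup ≈ 16 g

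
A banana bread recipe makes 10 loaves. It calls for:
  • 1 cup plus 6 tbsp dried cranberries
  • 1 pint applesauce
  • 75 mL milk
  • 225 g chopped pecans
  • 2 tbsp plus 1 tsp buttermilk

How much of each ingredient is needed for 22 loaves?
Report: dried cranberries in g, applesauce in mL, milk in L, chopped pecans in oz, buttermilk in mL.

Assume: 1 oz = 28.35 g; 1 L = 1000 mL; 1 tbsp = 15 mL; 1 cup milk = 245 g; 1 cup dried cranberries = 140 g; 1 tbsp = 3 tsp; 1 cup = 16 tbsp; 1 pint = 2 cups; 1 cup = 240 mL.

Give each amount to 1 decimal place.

dried cranberries: 423.5 g; applesauce: 1056.0 mL; milk: 0.2 L; chopped pecans: 17.5 oz; buttermilk: 77.0 mL

Scaling factor: 22/10 = 11/5 = 2.2.
dried cranberries: (1 cup + 6 tbsp = 1.375 cup) × 11/5 × 140 g/cup = 423.5 g
applesauce: 1 pint × 11/5 × 2 cup/pint × 240 mL/cup = 1056.0 mL
milk: 75 mL × 11/5 ÷ 1000 mL/L ≈ 0.2 L
chopped pecans: 225 g × 11/5 ÷ 28.35 g/oz ≈ 17.5 oz
buttermilk: (2 tbsp + 1 tsp = 7/3 tbsp) × 11/5 × 15 mL/tbsp = 77.0 mL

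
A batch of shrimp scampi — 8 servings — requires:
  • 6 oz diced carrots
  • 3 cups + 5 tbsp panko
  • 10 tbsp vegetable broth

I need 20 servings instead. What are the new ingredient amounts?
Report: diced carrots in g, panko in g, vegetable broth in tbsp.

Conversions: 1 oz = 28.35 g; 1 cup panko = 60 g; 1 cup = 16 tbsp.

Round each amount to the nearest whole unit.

Scaling factor: 20/8 = 5/2 = 2.5.
diced carrots: 6 oz × 5/2 × 28.35 g/oz ≈ 425 g
panko: (3 cup + 5 tbsp = 3.3125 cup) × 5/2 × 60 g/cup ≈ 497 g
vegetable broth: 10 tbsp × 5/2 = 25 tbsp

diced carrots: 425 g; panko: 497 g; vegetable broth: 25 tbsp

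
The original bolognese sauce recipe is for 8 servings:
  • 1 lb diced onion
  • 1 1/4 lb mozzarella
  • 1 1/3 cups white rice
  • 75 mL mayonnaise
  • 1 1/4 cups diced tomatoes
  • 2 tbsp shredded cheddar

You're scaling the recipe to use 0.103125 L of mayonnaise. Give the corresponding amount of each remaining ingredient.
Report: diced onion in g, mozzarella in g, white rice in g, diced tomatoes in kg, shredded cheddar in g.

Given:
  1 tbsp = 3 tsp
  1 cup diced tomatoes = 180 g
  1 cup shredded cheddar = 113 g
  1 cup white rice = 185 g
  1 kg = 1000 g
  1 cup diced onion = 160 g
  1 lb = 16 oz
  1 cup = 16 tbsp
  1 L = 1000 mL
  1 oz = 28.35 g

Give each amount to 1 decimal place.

The original recipe has 0.075 L of mayonnaise, so the scaling factor is 0.103125 ÷ 0.075 = 11/8 = 1.375.
diced onion: 1 lb × 11/8 × 16 oz/lb × 28.35 g/oz = 623.7 g
mozzarella: 1.25 lb × 11/8 × 16 oz/lb × 28.35 g/oz ≈ 779.6 g
white rice: 4/3 cup × 11/8 × 185 g/cup ≈ 339.2 g
diced tomatoes: 1.25 cup × 11/8 × 180 g/cup ÷ 1000 g/kg ≈ 0.3 kg
shredded cheddar: 2 tbsp × 11/8 ÷ 16 tbsp/cup × 113 g/cup ≈ 19.4 g

diced onion: 623.7 g; mozzarella: 779.6 g; white rice: 339.2 g; diced tomatoes: 0.3 kg; shredded cheddar: 19.4 g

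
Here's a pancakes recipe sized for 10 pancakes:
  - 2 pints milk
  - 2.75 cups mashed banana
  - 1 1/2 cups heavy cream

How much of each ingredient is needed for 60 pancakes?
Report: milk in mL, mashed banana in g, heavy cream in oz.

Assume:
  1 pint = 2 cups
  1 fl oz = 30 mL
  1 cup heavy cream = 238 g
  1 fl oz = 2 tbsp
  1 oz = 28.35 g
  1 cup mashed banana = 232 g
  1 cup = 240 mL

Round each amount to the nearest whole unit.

Scaling factor: 60/10 = 6.
milk: 2 pint × 6 × 2 cup/pint × 240 mL/cup = 5760 mL
mashed banana: 2.75 cup × 6 × 232 g/cup = 3828 g
heavy cream: 1.5 cup × 6 × 238 g/cup ÷ 28.35 g/oz ≈ 76 oz

milk: 5760 mL; mashed banana: 3828 g; heavy cream: 76 oz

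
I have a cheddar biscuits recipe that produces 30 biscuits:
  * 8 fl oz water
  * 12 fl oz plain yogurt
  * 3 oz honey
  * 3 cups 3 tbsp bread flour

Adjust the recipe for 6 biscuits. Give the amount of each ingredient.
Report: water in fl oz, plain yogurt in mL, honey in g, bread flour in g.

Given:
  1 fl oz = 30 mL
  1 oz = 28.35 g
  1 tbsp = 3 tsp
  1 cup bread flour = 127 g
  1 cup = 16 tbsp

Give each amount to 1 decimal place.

water: 1.6 fl oz; plain yogurt: 72.0 mL; honey: 17.0 g; bread flour: 81.0 g

Scaling factor: 6/30 = 1/5 = 0.2.
water: 8 fl oz × 1/5 = 1.6 fl oz
plain yogurt: 12 fl oz × 1/5 × 30 mL/fl oz = 72.0 mL
honey: 3 oz × 1/5 × 28.35 g/oz ≈ 17.0 g
bread flour: (3 cup + 3 tbsp = 3.1875 cup) × 1/5 × 127 g/cup ≈ 81.0 g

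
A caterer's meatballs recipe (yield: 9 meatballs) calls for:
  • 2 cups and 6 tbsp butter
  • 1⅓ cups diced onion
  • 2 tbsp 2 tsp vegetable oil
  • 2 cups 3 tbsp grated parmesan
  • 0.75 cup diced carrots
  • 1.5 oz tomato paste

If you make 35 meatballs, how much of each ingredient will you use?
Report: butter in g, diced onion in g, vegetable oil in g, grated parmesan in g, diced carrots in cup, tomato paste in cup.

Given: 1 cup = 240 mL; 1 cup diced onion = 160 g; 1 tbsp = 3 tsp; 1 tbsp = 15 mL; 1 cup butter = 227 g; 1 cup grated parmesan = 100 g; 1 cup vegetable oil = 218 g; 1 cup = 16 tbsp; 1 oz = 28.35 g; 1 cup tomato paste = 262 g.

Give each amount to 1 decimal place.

Scaling factor: 35/9.
butter: (2 cup + 6 tbsp = 2.375 cup) × 35/9 × 227 g/cup ≈ 2096.6 g
diced onion: 4/3 cup × 35/9 × 160 g/cup ≈ 829.6 g
vegetable oil: (2 tbsp + 2 tsp = 8/3 tbsp) × 35/9 ÷ 16 tbsp/cup × 218 g/cup ≈ 141.3 g
grated parmesan: (2 cup + 3 tbsp = 2.1875 cup) × 35/9 × 100 g/cup ≈ 850.7 g
diced carrots: 0.75 cup × 35/9 ≈ 2.9 cup
tomato paste: 1.5 oz × 35/9 × 28.35 g/oz ÷ 262 g/cup ≈ 0.6 cup

butter: 2096.6 g; diced onion: 829.6 g; vegetable oil: 141.3 g; grated parmesan: 850.7 g; diced carrots: 2.9 cup; tomato paste: 0.6 cup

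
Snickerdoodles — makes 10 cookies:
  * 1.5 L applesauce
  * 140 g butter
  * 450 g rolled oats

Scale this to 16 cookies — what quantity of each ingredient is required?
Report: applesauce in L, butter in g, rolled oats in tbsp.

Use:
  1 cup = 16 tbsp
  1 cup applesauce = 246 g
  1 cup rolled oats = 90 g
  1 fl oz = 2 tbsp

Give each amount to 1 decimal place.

Scaling factor: 16/10 = 8/5 = 1.6.
applesauce: 1.5 L × 8/5 = 2.4 L
butter: 140 g × 8/5 = 224.0 g
rolled oats: 450 g × 8/5 ÷ 90 g/cup × 16 tbsp/cup = 128.0 tbsp

applesauce: 2.4 L; butter: 224.0 g; rolled oats: 128.0 tbsp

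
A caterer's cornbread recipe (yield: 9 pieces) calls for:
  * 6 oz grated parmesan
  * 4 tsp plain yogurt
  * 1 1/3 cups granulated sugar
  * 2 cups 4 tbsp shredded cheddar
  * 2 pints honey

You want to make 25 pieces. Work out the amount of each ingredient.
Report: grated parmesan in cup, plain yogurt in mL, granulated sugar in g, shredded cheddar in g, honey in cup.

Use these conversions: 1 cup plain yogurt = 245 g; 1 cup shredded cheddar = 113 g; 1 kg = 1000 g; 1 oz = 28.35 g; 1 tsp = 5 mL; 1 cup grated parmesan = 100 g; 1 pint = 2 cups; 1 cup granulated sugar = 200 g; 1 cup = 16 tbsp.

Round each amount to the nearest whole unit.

grated parmesan: 5 cup; plain yogurt: 56 mL; granulated sugar: 741 g; shredded cheddar: 706 g; honey: 11 cup

Scaling factor: 25/9.
grated parmesan: 6 oz × 25/9 × 28.35 g/oz ÷ 100 g/cup ≈ 5 cup
plain yogurt: 4 tsp × 25/9 × 5 mL/tsp ≈ 56 mL
granulated sugar: 4/3 cup × 25/9 × 200 g/cup ≈ 741 g
shredded cheddar: (2 cup + 4 tbsp = 2.25 cup) × 25/9 × 113 g/cup ≈ 706 g
honey: 2 pint × 25/9 × 2 cup/pint ≈ 11 cup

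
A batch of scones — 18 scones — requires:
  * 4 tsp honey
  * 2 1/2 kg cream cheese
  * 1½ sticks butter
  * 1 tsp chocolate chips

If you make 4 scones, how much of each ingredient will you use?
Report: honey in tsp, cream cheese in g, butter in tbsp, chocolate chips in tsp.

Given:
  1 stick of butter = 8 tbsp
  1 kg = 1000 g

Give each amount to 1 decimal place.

Scaling factor: 4/18 = 2/9.
honey: 4 tsp × 2/9 ≈ 0.9 tsp
cream cheese: 2.5 kg × 2/9 × 1000 g/kg ≈ 555.6 g
butter: 1.5 stick × 2/9 × 8 tbsp/stick ≈ 2.7 tbsp
chocolate chips: 1 tsp × 2/9 ≈ 0.2 tsp

honey: 0.9 tsp; cream cheese: 555.6 g; butter: 2.7 tbsp; chocolate chips: 0.2 tsp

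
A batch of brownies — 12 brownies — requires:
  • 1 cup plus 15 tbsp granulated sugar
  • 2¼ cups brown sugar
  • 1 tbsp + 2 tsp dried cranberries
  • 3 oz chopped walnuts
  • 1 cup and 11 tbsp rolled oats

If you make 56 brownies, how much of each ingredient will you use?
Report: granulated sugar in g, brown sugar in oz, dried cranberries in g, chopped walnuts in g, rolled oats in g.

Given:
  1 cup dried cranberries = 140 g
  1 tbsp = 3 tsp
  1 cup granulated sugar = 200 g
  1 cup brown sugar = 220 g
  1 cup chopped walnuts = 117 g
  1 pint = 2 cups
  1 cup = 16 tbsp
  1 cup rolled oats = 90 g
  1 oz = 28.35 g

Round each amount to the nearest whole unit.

Scaling factor: 56/12 = 14/3.
granulated sugar: (1 cup + 15 tbsp = 1.9375 cup) × 14/3 × 200 g/cup ≈ 1808 g
brown sugar: 2.25 cup × 14/3 × 220 g/cup ÷ 28.35 g/oz ≈ 81 oz
dried cranberries: (1 tbsp + 2 tsp = 5/3 tbsp) × 14/3 ÷ 16 tbsp/cup × 140 g/cup ≈ 68 g
chopped walnuts: 3 oz × 14/3 × 28.35 g/oz ≈ 397 g
rolled oats: (1 cup + 11 tbsp = 1.6875 cup) × 14/3 × 90 g/cup ≈ 709 g

granulated sugar: 1808 g; brown sugar: 81 oz; dried cranberries: 68 g; chopped walnuts: 397 g; rolled oats: 709 g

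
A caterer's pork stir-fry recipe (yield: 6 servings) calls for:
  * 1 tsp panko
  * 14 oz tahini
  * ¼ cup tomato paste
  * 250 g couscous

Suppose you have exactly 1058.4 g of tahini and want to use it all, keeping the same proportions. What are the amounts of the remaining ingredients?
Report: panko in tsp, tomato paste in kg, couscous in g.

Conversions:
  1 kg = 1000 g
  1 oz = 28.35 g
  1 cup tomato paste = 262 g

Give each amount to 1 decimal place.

panko: 2.7 tsp; tomato paste: 0.2 kg; couscous: 666.7 g

The original recipe has 396.9 g of tahini, so the scaling factor is 1058.4 ÷ 396.9 = 8/3.
panko: 1 tsp × 8/3 ≈ 2.7 tsp
tomato paste: 0.25 cup × 8/3 × 262 g/cup ÷ 1000 g/kg ≈ 0.2 kg
couscous: 250 g × 8/3 ≈ 666.7 g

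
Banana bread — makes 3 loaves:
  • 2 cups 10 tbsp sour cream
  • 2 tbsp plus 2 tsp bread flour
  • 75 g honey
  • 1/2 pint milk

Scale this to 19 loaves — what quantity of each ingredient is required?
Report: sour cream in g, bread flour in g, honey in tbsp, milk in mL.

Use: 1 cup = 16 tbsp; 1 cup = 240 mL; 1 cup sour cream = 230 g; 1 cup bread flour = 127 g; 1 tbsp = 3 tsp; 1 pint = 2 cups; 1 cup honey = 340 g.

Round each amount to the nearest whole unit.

sour cream: 3824 g; bread flour: 134 g; honey: 22 tbsp; milk: 1520 mL

Scaling factor: 19/3.
sour cream: (2 cup + 10 tbsp = 2.625 cup) × 19/3 × 230 g/cup ≈ 3824 g
bread flour: (2 tbsp + 2 tsp = 8/3 tbsp) × 19/3 ÷ 16 tbsp/cup × 127 g/cup ≈ 134 g
honey: 75 g × 19/3 ÷ 340 g/cup × 16 tbsp/cup ≈ 22 tbsp
milk: 0.5 pint × 19/3 × 2 cup/pint × 240 mL/cup = 1520 mL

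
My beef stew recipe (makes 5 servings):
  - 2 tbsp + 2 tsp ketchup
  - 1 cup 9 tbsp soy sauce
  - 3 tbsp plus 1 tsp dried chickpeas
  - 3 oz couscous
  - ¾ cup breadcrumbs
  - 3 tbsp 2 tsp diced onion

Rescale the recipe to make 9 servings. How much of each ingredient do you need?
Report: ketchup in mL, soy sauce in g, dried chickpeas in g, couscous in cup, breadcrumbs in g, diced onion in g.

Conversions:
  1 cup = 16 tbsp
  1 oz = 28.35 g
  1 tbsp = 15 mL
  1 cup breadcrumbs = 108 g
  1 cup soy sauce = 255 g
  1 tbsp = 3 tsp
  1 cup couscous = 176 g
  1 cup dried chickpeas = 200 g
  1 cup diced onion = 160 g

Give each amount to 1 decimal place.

Scaling factor: 9/5 = 1.8.
ketchup: (2 tbsp + 2 tsp = 8/3 tbsp) × 9/5 × 15 mL/tbsp = 72.0 mL
soy sauce: (1 cup + 9 tbsp = 1.5625 cup) × 9/5 × 255 g/cup ≈ 717.2 g
dried chickpeas: (3 tbsp + 1 tsp = 10/3 tbsp) × 9/5 ÷ 16 tbsp/cup × 200 g/cup = 75.0 g
couscous: 3 oz × 9/5 × 28.35 g/oz ÷ 176 g/cup ≈ 0.9 cup
breadcrumbs: 0.75 cup × 9/5 × 108 g/cup = 145.8 g
diced onion: (3 tbsp + 2 tsp = 11/3 tbsp) × 9/5 ÷ 16 tbsp/cup × 160 g/cup = 66.0 g

ketchup: 72.0 mL; soy sauce: 717.2 g; dried chickpeas: 75.0 g; couscous: 0.9 cup; breadcrumbs: 145.8 g; diced onion: 66.0 g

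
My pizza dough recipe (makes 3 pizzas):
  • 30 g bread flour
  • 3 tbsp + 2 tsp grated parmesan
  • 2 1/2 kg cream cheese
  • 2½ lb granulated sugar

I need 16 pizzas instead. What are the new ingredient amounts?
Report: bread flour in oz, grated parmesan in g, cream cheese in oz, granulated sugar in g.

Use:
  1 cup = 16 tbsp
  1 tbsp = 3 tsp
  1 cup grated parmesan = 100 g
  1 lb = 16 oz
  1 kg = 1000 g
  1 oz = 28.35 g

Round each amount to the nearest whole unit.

bread flour: 6 oz; grated parmesan: 122 g; cream cheese: 470 oz; granulated sugar: 6048 g

Scaling factor: 16/3.
bread flour: 30 g × 16/3 ÷ 28.35 g/oz ≈ 6 oz
grated parmesan: (3 tbsp + 2 tsp = 11/3 tbsp) × 16/3 ÷ 16 tbsp/cup × 100 g/cup ≈ 122 g
cream cheese: 2.5 kg × 16/3 × 1000 g/kg ÷ 28.35 g/oz ≈ 470 oz
granulated sugar: 2.5 lb × 16/3 × 16 oz/lb × 28.35 g/oz = 6048 g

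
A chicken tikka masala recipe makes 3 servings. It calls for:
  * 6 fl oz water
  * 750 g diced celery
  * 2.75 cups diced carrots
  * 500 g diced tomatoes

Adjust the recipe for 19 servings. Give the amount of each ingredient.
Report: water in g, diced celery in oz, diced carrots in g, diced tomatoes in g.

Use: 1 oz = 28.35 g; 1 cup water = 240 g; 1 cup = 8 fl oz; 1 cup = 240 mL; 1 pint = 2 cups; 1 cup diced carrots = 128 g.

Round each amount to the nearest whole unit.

Scaling factor: 19/3.
water: 6 fl oz × 19/3 ÷ 8 fl oz/cup × 240 g/cup = 1140 g
diced celery: 750 g × 19/3 ÷ 28.35 g/oz ≈ 168 oz
diced carrots: 2.75 cup × 19/3 × 128 g/cup ≈ 2229 g
diced tomatoes: 500 g × 19/3 ≈ 3167 g

water: 1140 g; diced celery: 168 oz; diced carrots: 2229 g; diced tomatoes: 3167 g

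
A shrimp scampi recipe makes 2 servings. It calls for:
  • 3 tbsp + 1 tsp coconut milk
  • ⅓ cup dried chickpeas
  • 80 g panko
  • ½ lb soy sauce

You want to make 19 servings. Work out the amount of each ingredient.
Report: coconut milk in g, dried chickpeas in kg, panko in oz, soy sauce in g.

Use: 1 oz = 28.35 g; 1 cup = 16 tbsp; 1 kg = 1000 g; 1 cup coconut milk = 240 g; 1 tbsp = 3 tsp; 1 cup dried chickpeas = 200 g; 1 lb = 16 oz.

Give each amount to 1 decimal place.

coconut milk: 475.0 g; dried chickpeas: 0.6 kg; panko: 26.8 oz; soy sauce: 2154.6 g

Scaling factor: 19/2 = 9.5.
coconut milk: (3 tbsp + 1 tsp = 10/3 tbsp) × 19/2 ÷ 16 tbsp/cup × 240 g/cup = 475.0 g
dried chickpeas: 1/3 cup × 19/2 × 200 g/cup ÷ 1000 g/kg ≈ 0.6 kg
panko: 80 g × 19/2 ÷ 28.35 g/oz ≈ 26.8 oz
soy sauce: 0.5 lb × 19/2 × 16 oz/lb × 28.35 g/oz = 2154.6 g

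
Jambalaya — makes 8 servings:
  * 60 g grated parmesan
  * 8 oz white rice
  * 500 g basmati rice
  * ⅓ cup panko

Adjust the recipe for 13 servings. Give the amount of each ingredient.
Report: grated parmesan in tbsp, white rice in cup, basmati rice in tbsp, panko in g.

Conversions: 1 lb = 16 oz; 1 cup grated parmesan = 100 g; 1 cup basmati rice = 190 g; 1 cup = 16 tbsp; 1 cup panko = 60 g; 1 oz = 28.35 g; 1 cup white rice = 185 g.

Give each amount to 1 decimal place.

grated parmesan: 15.6 tbsp; white rice: 2.0 cup; basmati rice: 68.4 tbsp; panko: 32.5 g

Scaling factor: 13/8 = 1.625.
grated parmesan: 60 g × 13/8 ÷ 100 g/cup × 16 tbsp/cup = 15.6 tbsp
white rice: 8 oz × 13/8 × 28.35 g/oz ÷ 185 g/cup ≈ 2.0 cup
basmati rice: 500 g × 13/8 ÷ 190 g/cup × 16 tbsp/cup ≈ 68.4 tbsp
panko: 1/3 cup × 13/8 × 60 g/cup = 32.5 g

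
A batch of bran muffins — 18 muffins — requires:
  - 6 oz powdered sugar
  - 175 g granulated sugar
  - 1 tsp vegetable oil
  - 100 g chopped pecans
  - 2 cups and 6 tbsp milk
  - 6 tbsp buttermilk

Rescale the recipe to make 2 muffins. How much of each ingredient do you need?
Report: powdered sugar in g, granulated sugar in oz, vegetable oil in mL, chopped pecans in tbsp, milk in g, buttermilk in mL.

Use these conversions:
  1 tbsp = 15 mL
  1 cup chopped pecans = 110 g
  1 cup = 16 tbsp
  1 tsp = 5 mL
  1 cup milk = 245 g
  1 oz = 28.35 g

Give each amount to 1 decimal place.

Scaling factor: 2/18 = 1/9.
powdered sugar: 6 oz × 1/9 × 28.35 g/oz = 18.9 g
granulated sugar: 175 g × 1/9 ÷ 28.35 g/oz ≈ 0.7 oz
vegetable oil: 1 tsp × 1/9 × 5 mL/tsp ≈ 0.6 mL
chopped pecans: 100 g × 1/9 ÷ 110 g/cup × 16 tbsp/cup ≈ 1.6 tbsp
milk: (2 cup + 6 tbsp = 2.375 cup) × 1/9 × 245 g/cup ≈ 64.7 g
buttermilk: 6 tbsp × 1/9 × 15 mL/tbsp = 10.0 mL

powdered sugar: 18.9 g; granulated sugar: 0.7 oz; vegetable oil: 0.6 mL; chopped pecans: 1.6 tbsp; milk: 64.7 g; buttermilk: 10.0 mL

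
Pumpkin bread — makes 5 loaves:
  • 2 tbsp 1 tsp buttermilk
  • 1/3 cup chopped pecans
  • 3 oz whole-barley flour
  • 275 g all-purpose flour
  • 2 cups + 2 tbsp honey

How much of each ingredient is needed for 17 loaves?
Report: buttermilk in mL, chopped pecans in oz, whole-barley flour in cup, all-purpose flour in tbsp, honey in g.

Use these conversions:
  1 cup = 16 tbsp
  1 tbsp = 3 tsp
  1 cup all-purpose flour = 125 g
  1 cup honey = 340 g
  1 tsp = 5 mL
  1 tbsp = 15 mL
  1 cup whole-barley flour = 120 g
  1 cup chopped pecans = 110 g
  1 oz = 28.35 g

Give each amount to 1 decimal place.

Scaling factor: 17/5 = 3.4.
buttermilk: (2 tbsp + 1 tsp = 7/3 tbsp) × 17/5 × 15 mL/tbsp = 119.0 mL
chopped pecans: 1/3 cup × 17/5 × 110 g/cup ÷ 28.35 g/oz ≈ 4.4 oz
whole-barley flour: 3 oz × 17/5 × 28.35 g/oz ÷ 120 g/cup ≈ 2.4 cup
all-purpose flour: 275 g × 17/5 ÷ 125 g/cup × 16 tbsp/cup ≈ 119.7 tbsp
honey: (2 cup + 2 tbsp = 2.125 cup) × 17/5 × 340 g/cup = 2456.5 g

buttermilk: 119.0 mL; chopped pecans: 4.4 oz; whole-barley flour: 2.4 cup; all-purpose flour: 119.7 tbsp; honey: 2456.5 g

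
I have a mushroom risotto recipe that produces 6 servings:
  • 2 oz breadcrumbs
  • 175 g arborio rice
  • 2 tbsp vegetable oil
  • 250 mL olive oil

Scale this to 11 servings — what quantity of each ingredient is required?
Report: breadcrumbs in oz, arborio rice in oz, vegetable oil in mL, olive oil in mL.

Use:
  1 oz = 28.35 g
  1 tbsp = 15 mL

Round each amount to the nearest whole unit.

breadcrumbs: 4 oz; arborio rice: 11 oz; vegetable oil: 55 mL; olive oil: 458 mL

Scaling factor: 11/6.
breadcrumbs: 2 oz × 11/6 ≈ 4 oz
arborio rice: 175 g × 11/6 ÷ 28.35 g/oz ≈ 11 oz
vegetable oil: 2 tbsp × 11/6 × 15 mL/tbsp = 55 mL
olive oil: 250 mL × 11/6 ≈ 458 mL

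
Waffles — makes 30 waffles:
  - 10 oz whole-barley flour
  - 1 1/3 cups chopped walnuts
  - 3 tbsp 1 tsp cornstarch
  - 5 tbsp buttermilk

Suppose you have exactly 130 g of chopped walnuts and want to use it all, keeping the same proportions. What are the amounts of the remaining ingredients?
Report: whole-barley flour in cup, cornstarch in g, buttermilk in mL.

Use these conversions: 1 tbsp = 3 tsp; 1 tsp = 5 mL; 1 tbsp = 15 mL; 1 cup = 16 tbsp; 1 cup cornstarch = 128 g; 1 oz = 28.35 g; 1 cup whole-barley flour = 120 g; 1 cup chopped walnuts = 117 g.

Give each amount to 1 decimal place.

The original recipe has 156 g of chopped walnuts, so the scaling factor is 130 ÷ 156 = 5/6.
whole-barley flour: 10 oz × 5/6 × 28.35 g/oz ÷ 120 g/cup ≈ 2.0 cup
cornstarch: (3 tbsp + 1 tsp = 10/3 tbsp) × 5/6 ÷ 16 tbsp/cup × 128 g/cup ≈ 22.2 g
buttermilk: 5 tbsp × 5/6 × 15 mL/tbsp = 62.5 mL

whole-barley flour: 2.0 cup; cornstarch: 22.2 g; buttermilk: 62.5 mL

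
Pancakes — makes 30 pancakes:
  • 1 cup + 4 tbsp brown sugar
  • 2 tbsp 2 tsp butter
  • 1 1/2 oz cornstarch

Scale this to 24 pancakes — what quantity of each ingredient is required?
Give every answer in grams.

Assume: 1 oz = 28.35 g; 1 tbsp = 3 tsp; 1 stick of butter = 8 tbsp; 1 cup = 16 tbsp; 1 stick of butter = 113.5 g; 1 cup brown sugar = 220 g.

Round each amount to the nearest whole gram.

Scaling factor: 24/30 = 4/5 = 0.8.
brown sugar: (1 cup + 4 tbsp = 1.25 cup) × 4/5 × 220 g/cup = 220 g
butter: (2 tbsp + 2 tsp = 8/3 tbsp) × 4/5 ÷ 8 tbsp/stick × 113.5 g/stick ≈ 30 g
cornstarch: 1.5 oz × 4/5 × 28.35 g/oz ≈ 34 g

brown sugar: 220 g; butter: 30 g; cornstarch: 34 g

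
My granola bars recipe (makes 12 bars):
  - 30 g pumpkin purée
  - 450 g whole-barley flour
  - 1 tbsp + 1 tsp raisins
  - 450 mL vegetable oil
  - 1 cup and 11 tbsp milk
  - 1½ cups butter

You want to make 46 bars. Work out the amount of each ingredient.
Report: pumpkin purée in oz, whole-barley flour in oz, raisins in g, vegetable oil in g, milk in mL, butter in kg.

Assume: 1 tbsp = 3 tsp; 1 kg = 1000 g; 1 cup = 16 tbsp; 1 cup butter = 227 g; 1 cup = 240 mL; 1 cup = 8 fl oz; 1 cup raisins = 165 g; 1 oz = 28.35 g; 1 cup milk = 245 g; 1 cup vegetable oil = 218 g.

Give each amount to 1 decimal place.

pumpkin purée: 4.1 oz; whole-barley flour: 60.8 oz; raisins: 52.7 g; vegetable oil: 1566.9 g; milk: 1552.5 mL; butter: 1.3 kg

Scaling factor: 46/12 = 23/6.
pumpkin purée: 30 g × 23/6 ÷ 28.35 g/oz ≈ 4.1 oz
whole-barley flour: 450 g × 23/6 ÷ 28.35 g/oz ≈ 60.8 oz
raisins: (1 tbsp + 1 tsp = 4/3 tbsp) × 23/6 ÷ 16 tbsp/cup × 165 g/cup ≈ 52.7 g
vegetable oil: 450 mL × 23/6 ÷ 240 mL/cup × 218 g/cup ≈ 1566.9 g
milk: (1 cup + 11 tbsp = 1.6875 cup) × 23/6 × 240 mL/cup = 1552.5 mL
butter: 1.5 cup × 23/6 × 227 g/cup ÷ 1000 g/kg ≈ 1.3 kg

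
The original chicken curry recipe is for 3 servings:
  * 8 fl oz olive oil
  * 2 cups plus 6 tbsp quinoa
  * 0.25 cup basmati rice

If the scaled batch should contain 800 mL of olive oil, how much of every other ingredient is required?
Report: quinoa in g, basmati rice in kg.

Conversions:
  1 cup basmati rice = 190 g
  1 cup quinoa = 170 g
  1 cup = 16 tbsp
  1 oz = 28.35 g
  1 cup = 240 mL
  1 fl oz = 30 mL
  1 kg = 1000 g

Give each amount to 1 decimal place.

quinoa: 1345.8 g; basmati rice: 0.2 kg

The original recipe has 240 mL of olive oil, so the scaling factor is 800 ÷ 240 = 10/3.
quinoa: (2 cup + 6 tbsp = 2.375 cup) × 10/3 × 170 g/cup ≈ 1345.8 g
basmati rice: 0.25 cup × 10/3 × 190 g/cup ÷ 1000 g/kg ≈ 0.2 kg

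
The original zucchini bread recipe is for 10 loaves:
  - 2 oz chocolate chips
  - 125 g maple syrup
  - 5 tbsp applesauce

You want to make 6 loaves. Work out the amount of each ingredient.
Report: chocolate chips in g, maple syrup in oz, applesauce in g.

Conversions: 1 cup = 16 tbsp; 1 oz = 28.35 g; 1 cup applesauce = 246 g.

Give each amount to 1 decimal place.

Scaling factor: 6/10 = 3/5 = 0.6.
chocolate chips: 2 oz × 3/5 × 28.35 g/oz ≈ 34.0 g
maple syrup: 125 g × 3/5 ÷ 28.35 g/oz ≈ 2.6 oz
applesauce: 5 tbsp × 3/5 ÷ 16 tbsp/cup × 246 g/cup ≈ 46.1 g

chocolate chips: 34.0 g; maple syrup: 2.6 oz; applesauce: 46.1 g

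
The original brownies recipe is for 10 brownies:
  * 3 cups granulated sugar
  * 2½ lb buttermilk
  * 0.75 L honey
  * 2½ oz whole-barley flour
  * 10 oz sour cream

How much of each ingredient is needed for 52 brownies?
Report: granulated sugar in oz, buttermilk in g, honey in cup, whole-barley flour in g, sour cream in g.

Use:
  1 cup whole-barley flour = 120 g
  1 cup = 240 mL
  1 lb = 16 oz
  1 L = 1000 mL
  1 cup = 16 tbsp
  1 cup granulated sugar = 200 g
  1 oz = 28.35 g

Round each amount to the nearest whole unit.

Scaling factor: 52/10 = 26/5 = 5.2.
granulated sugar: 3 cup × 26/5 × 200 g/cup ÷ 28.35 g/oz ≈ 110 oz
buttermilk: 2.5 lb × 26/5 × 16 oz/lb × 28.35 g/oz ≈ 5897 g
honey: 0.75 L × 26/5 × 1000 mL/L ÷ 240 mL/cup ≈ 16 cup
whole-barley flour: 2.5 oz × 26/5 × 28.35 g/oz ≈ 369 g
sour cream: 10 oz × 26/5 × 28.35 g/oz ≈ 1474 g

granulated sugar: 110 oz; buttermilk: 5897 g; honey: 16 cup; whole-barley flour: 369 g; sour cream: 1474 g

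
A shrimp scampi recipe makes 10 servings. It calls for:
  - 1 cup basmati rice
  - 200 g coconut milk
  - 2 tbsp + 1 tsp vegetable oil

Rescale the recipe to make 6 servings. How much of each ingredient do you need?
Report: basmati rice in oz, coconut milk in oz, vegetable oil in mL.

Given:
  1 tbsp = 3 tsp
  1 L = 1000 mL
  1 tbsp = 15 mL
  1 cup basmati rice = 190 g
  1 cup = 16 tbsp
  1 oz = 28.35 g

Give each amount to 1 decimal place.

Scaling factor: 6/10 = 3/5 = 0.6.
basmati rice: 1 cup × 3/5 × 190 g/cup ÷ 28.35 g/oz ≈ 4.0 oz
coconut milk: 200 g × 3/5 ÷ 28.35 g/oz ≈ 4.2 oz
vegetable oil: (2 tbsp + 1 tsp = 7/3 tbsp) × 3/5 × 15 mL/tbsp = 21.0 mL

basmati rice: 4.0 oz; coconut milk: 4.2 oz; vegetable oil: 21.0 mL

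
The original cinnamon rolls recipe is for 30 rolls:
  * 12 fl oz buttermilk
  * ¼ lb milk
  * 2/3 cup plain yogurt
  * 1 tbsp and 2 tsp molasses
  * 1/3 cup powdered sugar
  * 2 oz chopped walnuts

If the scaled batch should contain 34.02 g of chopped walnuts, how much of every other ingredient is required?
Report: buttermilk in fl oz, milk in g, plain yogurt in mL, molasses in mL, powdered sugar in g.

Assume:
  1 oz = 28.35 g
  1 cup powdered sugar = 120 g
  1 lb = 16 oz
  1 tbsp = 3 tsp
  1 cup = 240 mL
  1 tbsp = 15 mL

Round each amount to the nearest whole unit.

The original recipe has 56.7 g of chopped walnuts, so the scaling factor is 34.02 ÷ 56.7 = 3/5 = 0.6.
buttermilk: 12 fl oz × 3/5 ≈ 7 fl oz
milk: 0.25 lb × 3/5 × 16 oz/lb × 28.35 g/oz ≈ 68 g
plain yogurt: 2/3 cup × 3/5 × 240 mL/cup = 96 mL
molasses: (1 tbsp + 2 tsp = 5/3 tbsp) × 3/5 × 15 mL/tbsp = 15 mL
powdered sugar: 1/3 cup × 3/5 × 120 g/cup = 24 g

buttermilk: 7 fl oz; milk: 68 g; plain yogurt: 96 mL; molasses: 15 mL; powdered sugar: 24 g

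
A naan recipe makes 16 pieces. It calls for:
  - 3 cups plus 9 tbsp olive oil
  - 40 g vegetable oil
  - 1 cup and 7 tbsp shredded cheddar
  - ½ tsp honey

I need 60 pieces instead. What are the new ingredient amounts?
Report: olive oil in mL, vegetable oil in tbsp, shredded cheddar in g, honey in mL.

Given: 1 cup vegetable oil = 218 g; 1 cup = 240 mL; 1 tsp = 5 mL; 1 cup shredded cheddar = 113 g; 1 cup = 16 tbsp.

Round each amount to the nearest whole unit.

Scaling factor: 60/16 = 15/4 = 3.75.
olive oil: (3 cup + 9 tbsp = 3.5625 cup) × 15/4 × 240 mL/cup ≈ 3206 mL
vegetable oil: 40 g × 15/4 ÷ 218 g/cup × 16 tbsp/cup ≈ 11 tbsp
shredded cheddar: (1 cup + 7 tbsp = 1.4375 cup) × 15/4 × 113 g/cup ≈ 609 g
honey: 0.5 tsp × 15/4 × 5 mL/tsp ≈ 9 mL

olive oil: 3206 mL; vegetable oil: 11 tbsp; shredded cheddar: 609 g; honey: 9 mL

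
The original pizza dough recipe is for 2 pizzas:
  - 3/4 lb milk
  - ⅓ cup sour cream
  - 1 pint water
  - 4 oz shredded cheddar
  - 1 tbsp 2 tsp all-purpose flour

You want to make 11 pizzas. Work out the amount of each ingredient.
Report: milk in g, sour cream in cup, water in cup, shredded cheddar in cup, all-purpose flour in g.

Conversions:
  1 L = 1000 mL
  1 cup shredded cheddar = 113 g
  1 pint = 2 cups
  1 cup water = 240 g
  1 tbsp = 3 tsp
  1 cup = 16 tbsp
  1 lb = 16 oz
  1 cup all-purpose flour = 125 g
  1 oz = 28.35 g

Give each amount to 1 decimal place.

milk: 1871.1 g; sour cream: 1.8 cup; water: 11.0 cup; shredded cheddar: 5.5 cup; all-purpose flour: 71.6 g

Scaling factor: 11/2 = 5.5.
milk: 0.75 lb × 11/2 × 16 oz/lb × 28.35 g/oz = 1871.1 g
sour cream: 1/3 cup × 11/2 ≈ 1.8 cup
water: 1 pint × 11/2 × 2 cup/pint = 11.0 cup
shredded cheddar: 4 oz × 11/2 × 28.35 g/oz ÷ 113 g/cup ≈ 5.5 cup
all-purpose flour: (1 tbsp + 2 tsp = 5/3 tbsp) × 11/2 ÷ 16 tbsp/cup × 125 g/cup ≈ 71.6 g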